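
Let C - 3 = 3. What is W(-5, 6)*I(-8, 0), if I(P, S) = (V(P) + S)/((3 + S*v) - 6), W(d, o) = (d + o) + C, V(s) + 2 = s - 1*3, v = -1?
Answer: 91/3 ≈ 30.333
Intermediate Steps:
C = 6 (C = 3 + 3 = 6)
V(s) = -5 + s (V(s) = -2 + (s - 1*3) = -2 + (s - 3) = -2 + (-3 + s) = -5 + s)
W(d, o) = 6 + d + o (W(d, o) = (d + o) + 6 = 6 + d + o)
I(P, S) = (-5 + P + S)/(-3 - S) (I(P, S) = ((-5 + P) + S)/((3 + S*(-1)) - 6) = (-5 + P + S)/((3 - S) - 6) = (-5 + P + S)/(-3 - S))
W(-5, 6)*I(-8, 0) = (6 - 5 + 6)*((5 - 1*(-8) - 1*0)/(3 + 0)) = 7*((5 + 8 + 0)/3) = 7*((1/3)*13) = 7*(13/3) = 91/3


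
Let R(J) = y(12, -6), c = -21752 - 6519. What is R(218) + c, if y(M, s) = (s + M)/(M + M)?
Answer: -113083/4 ≈ -28271.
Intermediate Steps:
c = -28271
y(M, s) = (M + s)/(2*M) (y(M, s) = (M + s)/((2*M)) = (M + s)*(1/(2*M)) = (M + s)/(2*M))
R(J) = 1/4 (R(J) = (1/2)*(12 - 6)/12 = (1/2)*(1/12)*6 = 1/4)
R(218) + c = 1/4 - 28271 = -113083/4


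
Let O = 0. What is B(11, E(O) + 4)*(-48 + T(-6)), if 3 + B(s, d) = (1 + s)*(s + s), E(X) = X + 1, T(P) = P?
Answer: -14094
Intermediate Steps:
E(X) = 1 + X
B(s, d) = -3 + 2*s*(1 + s) (B(s, d) = -3 + (1 + s)*(s + s) = -3 + (1 + s)*(2*s) = -3 + 2*s*(1 + s))
B(11, E(O) + 4)*(-48 + T(-6)) = (-3 + 2*11 + 2*11**2)*(-48 - 6) = (-3 + 22 + 2*121)*(-54) = (-3 + 22 + 242)*(-54) = 261*(-54) = -14094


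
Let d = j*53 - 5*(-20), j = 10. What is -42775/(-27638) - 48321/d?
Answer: -5192649/69095 ≈ -75.152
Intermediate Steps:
d = 630 (d = 10*53 - 5*(-20) = 530 + 100 = 630)
-42775/(-27638) - 48321/d = -42775/(-27638) - 48321/630 = -42775*(-1/27638) - 48321*1/630 = 42775/27638 - 767/10 = -5192649/69095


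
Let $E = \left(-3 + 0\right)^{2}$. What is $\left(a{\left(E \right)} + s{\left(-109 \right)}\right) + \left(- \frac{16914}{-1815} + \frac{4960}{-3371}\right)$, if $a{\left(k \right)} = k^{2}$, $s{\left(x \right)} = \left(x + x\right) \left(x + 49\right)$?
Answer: $\frac{26857272153}{2039455} \approx 13169.0$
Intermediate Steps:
$s{\left(x \right)} = 2 x \left(49 + x\right)$
$E = 9$ ($E = \left(-3\right)^{2} = 9$)
$\left(a{\left(E \right)} + s{\left(-109 \right)}\right) + \left(- \frac{16914}{-1815} + \frac{4960}{-3371}\right) = \left(9^{2} + 2 \left(-109\right) \left(49 - 109\right)\right) + \left(- \frac{16914}{-1815} + \frac{4960}{-3371}\right) = \left(81 + 2 \left(-109\right) \left(-60\right)\right) + \left(\left(-16914\right) \left(- \frac{1}{1815}\right) + 4960 \left(- \frac{1}{3371}\right)\right) = \left(81 + 13080\right) + \left(\frac{5638}{605} - \frac{4960}{3371}\right) = 13161 + \frac{16004898}{2039455} = \frac{26857272153}{2039455}$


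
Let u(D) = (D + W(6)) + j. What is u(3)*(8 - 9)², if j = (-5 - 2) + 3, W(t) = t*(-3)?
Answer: -19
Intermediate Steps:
W(t) = -3*t
j = -4 (j = -7 + 3 = -4)
u(D) = -22 + D (u(D) = (D - 3*6) - 4 = (D - 18) - 4 = (-18 + D) - 4 = -22 + D)
u(3)*(8 - 9)² = (-22 + 3)*(8 - 9)² = -19*(-1)² = -19*1 = -19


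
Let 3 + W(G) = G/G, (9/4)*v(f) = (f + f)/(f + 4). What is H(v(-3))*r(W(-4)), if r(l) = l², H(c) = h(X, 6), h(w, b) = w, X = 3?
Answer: 12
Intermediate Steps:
v(f) = 8*f/(9*(4 + f)) (v(f) = 4*((f + f)/(f + 4))/9 = 4*((2*f)/(4 + f))/9 = 4*(2*f/(4 + f))/9 = 8*f/(9*(4 + f)))
H(c) = 3
W(G) = -2 (W(G) = -3 + G/G = -3 + 1 = -2)
H(v(-3))*r(W(-4)) = 3*(-2)² = 3*4 = 12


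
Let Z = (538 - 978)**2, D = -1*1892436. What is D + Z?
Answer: -1698836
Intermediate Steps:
D = -1892436
Z = 193600 (Z = (-440)**2 = 193600)
D + Z = -1892436 + 193600 = -1698836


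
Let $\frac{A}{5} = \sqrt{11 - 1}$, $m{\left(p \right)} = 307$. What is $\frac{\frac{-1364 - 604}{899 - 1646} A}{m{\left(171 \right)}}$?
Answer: $\frac{3280 \sqrt{10}}{76443} \approx 0.13569$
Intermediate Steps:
$A = 5 \sqrt{10}$ ($A = 5 \sqrt{11 - 1} = 5 \sqrt{10} \approx 15.811$)
$\frac{\frac{-1364 - 604}{899 - 1646} A}{m{\left(171 \right)}} = \frac{\frac{-1364 - 604}{899 - 1646} \cdot 5 \sqrt{10}}{307} = - \frac{1968}{-747} \cdot 5 \sqrt{10} \cdot \frac{1}{307} = \left(-1968\right) \left(- \frac{1}{747}\right) 5 \sqrt{10} \cdot \frac{1}{307} = \frac{656 \cdot 5 \sqrt{10}}{249} \cdot \frac{1}{307} = \frac{3280 \sqrt{10}}{249} \cdot \frac{1}{307} = \frac{3280 \sqrt{10}}{76443}$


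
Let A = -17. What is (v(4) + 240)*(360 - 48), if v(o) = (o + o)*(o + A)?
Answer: 42432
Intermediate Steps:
v(o) = 2*o*(-17 + o) (v(o) = (o + o)*(o - 17) = (2*o)*(-17 + o) = 2*o*(-17 + o))
(v(4) + 240)*(360 - 48) = (2*4*(-17 + 4) + 240)*(360 - 48) = (2*4*(-13) + 240)*312 = (-104 + 240)*312 = 136*312 = 42432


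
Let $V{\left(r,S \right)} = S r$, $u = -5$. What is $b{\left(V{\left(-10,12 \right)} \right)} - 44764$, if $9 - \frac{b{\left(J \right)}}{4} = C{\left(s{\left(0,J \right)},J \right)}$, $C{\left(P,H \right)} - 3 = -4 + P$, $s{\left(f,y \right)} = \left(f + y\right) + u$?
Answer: $-44224$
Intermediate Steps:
$s{\left(f,y \right)} = -5 + f + y$ ($s{\left(f,y \right)} = \left(f + y\right) - 5 = -5 + f + y$)
$C{\left(P,H \right)} = -1 + P$ ($C{\left(P,H \right)} = 3 + \left(-4 + P\right) = -1 + P$)
$b{\left(J \right)} = 60 - 4 J$ ($b{\left(J \right)} = 36 - 4 \left(-1 + \left(-5 + 0 + J\right)\right) = 36 - 4 \left(-1 + \left(-5 + J\right)\right) = 36 - 4 \left(-6 + J\right) = 36 - \left(-24 + 4 J\right) = 60 - 4 J$)
$b{\left(V{\left(-10,12 \right)} \right)} - 44764 = \left(60 - 4 \cdot 12 \left(-10\right)\right) - 44764 = \left(60 - -480\right) - 44764 = \left(60 + 480\right) - 44764 = 540 - 44764 = -44224$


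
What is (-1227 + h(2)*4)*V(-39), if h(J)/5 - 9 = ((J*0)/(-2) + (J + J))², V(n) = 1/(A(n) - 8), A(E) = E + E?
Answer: 727/86 ≈ 8.4535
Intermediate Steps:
A(E) = 2*E
V(n) = 1/(-8 + 2*n) (V(n) = 1/(2*n - 8) = 1/(-8 + 2*n))
h(J) = 45 + 20*J² (h(J) = 45 + 5*((J*0)/(-2) + (J + J))² = 45 + 5*(0*(-½) + 2*J)² = 45 + 5*(0 + 2*J)² = 45 + 5*(2*J)² = 45 + 5*(4*J²) = 45 + 20*J²)
(-1227 + h(2)*4)*V(-39) = (-1227 + (45 + 20*2²)*4)*(1/(2*(-4 - 39))) = (-1227 + (45 + 20*4)*4)*((½)/(-43)) = (-1227 + (45 + 80)*4)*((½)*(-1/43)) = (-1227 + 125*4)*(-1/86) = (-1227 + 500)*(-1/86) = -727*(-1/86) = 727/86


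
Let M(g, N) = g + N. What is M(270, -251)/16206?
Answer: 19/16206 ≈ 0.0011724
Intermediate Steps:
M(g, N) = N + g
M(270, -251)/16206 = (-251 + 270)/16206 = 19*(1/16206) = 19/16206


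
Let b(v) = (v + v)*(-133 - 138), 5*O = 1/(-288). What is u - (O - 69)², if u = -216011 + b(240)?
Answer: -727526905921/2073600 ≈ -3.5085e+5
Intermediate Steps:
O = -1/1440 (O = (⅕)/(-288) = (⅕)*(-1/288) = -1/1440 ≈ -0.00069444)
b(v) = -542*v (b(v) = (2*v)*(-271) = -542*v)
u = -346091 (u = -216011 - 542*240 = -216011 - 130080 = -346091)
u - (O - 69)² = -346091 - (-1/1440 - 69)² = -346091 - (-99361/1440)² = -346091 - 1*9872608321/2073600 = -346091 - 9872608321/2073600 = -727526905921/2073600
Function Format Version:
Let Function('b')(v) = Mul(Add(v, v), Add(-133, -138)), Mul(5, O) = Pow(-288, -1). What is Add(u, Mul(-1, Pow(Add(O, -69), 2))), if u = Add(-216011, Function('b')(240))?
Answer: Rational(-727526905921, 2073600) ≈ -3.5085e+5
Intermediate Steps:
O = Rational(-1, 1440) (O = Mul(Rational(1, 5), Pow(-288, -1)) = Mul(Rational(1, 5), Rational(-1, 288)) = Rational(-1, 1440) ≈ -0.00069444)
Function('b')(v) = Mul(-542, v) (Function('b')(v) = Mul(Mul(2, v), -271) = Mul(-542, v))
u = -346091 (u = Add(-216011, Mul(-542, 240)) = Add(-216011, -130080) = -346091)
Add(u, Mul(-1, Pow(Add(O, -69), 2))) = Add(-346091, Mul(-1, Pow(Add(Rational(-1, 1440), -69), 2))) = Add(-346091, Mul(-1, Pow(Rational(-99361, 1440), 2))) = Add(-346091, Mul(-1, Rational(9872608321, 2073600))) = Add(-346091, Rational(-9872608321, 2073600)) = Rational(-727526905921, 2073600)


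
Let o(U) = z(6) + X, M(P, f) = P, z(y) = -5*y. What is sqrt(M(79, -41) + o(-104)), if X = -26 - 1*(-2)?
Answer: 5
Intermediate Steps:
X = -24 (X = -26 + 2 = -24)
o(U) = -54 (o(U) = -5*6 - 24 = -30 - 24 = -54)
sqrt(M(79, -41) + o(-104)) = sqrt(79 - 54) = sqrt(25) = 5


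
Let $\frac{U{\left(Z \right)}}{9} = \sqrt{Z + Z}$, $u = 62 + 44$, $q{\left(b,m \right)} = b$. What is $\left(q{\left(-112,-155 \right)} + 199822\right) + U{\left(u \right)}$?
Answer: $199710 + 18 \sqrt{53} \approx 1.9984 \cdot 10^{5}$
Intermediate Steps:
$u = 106$
$U{\left(Z \right)} = 9 \sqrt{2} \sqrt{Z}$ ($U{\left(Z \right)} = 9 \sqrt{Z + Z} = 9 \sqrt{2 Z} = 9 \sqrt{2} \sqrt{Z}$)
$\left(q{\left(-112,-155 \right)} + 199822\right) + U{\left(u \right)} = \left(-112 + 199822\right) + 9 \sqrt{2} \sqrt{106} = 199710 + 18 \sqrt{53}$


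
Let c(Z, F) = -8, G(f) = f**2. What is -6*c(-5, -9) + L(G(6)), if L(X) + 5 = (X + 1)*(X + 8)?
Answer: 1671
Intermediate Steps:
L(X) = -5 + (1 + X)*(8 + X) (L(X) = -5 + (X + 1)*(X + 8) = -5 + (1 + X)*(8 + X))
-6*c(-5, -9) + L(G(6)) = -6*(-8) + (3 + (6**2)**2 + 9*6**2) = 48 + (3 + 36**2 + 9*36) = 48 + (3 + 1296 + 324) = 48 + 1623 = 1671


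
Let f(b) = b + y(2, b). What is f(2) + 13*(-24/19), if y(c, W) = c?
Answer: -236/19 ≈ -12.421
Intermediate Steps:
f(b) = 2 + b (f(b) = b + 2 = 2 + b)
f(2) + 13*(-24/19) = (2 + 2) + 13*(-24/19) = 4 + 13*(-24*1/19) = 4 + 13*(-24/19) = 4 - 312/19 = -236/19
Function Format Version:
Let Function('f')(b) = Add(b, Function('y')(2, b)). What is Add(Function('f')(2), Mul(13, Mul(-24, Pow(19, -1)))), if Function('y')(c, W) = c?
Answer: Rational(-236, 19) ≈ -12.421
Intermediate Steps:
Function('f')(b) = Add(2, b) (Function('f')(b) = Add(b, 2) = Add(2, b))
Add(Function('f')(2), Mul(13, Mul(-24, Pow(19, -1)))) = Add(Add(2, 2), Mul(13, Mul(-24, Pow(19, -1)))) = Add(4, Mul(13, Mul(-24, Rational(1, 19)))) = Add(4, Mul(13, Rational(-24, 19))) = Add(4, Rational(-312, 19)) = Rational(-236, 19)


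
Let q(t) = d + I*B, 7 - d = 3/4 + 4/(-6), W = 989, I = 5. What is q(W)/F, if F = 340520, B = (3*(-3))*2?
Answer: -997/4086240 ≈ -0.00024399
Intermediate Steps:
B = -18 (B = -9*2 = -18)
d = 83/12 (d = 7 - (3/4 + 4/(-6)) = 7 - (3*(¼) + 4*(-⅙)) = 7 - (¾ - ⅔) = 7 - 1*1/12 = 7 - 1/12 = 83/12 ≈ 6.9167)
q(t) = -997/12 (q(t) = 83/12 + 5*(-18) = 83/12 - 90 = -997/12)
q(W)/F = -997/12/340520 = -997/12*1/340520 = -997/4086240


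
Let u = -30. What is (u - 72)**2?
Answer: 10404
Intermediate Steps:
(u - 72)**2 = (-30 - 72)**2 = (-102)**2 = 10404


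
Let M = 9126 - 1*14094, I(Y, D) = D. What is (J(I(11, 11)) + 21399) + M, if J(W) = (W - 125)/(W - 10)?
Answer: 16317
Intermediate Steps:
M = -4968 (M = 9126 - 14094 = -4968)
J(W) = (-125 + W)/(-10 + W)
(J(I(11, 11)) + 21399) + M = ((-125 + 11)/(-10 + 11) + 21399) - 4968 = (-114/1 + 21399) - 4968 = (1*(-114) + 21399) - 4968 = (-114 + 21399) - 4968 = 21285 - 4968 = 16317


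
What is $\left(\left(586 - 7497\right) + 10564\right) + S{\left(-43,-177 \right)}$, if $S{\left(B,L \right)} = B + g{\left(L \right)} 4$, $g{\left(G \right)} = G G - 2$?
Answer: $128918$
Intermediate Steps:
$g{\left(G \right)} = -2 + G^{2}$ ($g{\left(G \right)} = G^{2} - 2 = -2 + G^{2}$)
$S{\left(B,L \right)} = -8 + B + 4 L^{2}$ ($S{\left(B,L \right)} = B + \left(-2 + L^{2}\right) 4 = B + \left(-8 + 4 L^{2}\right) = -8 + B + 4 L^{2}$)
$\left(\left(586 - 7497\right) + 10564\right) + S{\left(-43,-177 \right)} = \left(\left(586 - 7497\right) + 10564\right) - \left(51 - 125316\right) = \left(-6911 + 10564\right) - -125265 = 3653 - -125265 = 3653 + 125265 = 128918$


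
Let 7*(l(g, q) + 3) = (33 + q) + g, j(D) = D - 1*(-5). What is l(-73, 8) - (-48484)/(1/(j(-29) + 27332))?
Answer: 9268007451/7 ≈ 1.3240e+9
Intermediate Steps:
j(D) = 5 + D (j(D) = D + 5 = 5 + D)
l(g, q) = 12/7 + g/7 + q/7 (l(g, q) = -3 + ((33 + q) + g)/7 = -3 + (33 + g + q)/7 = -3 + (33/7 + g/7 + q/7) = 12/7 + g/7 + q/7)
l(-73, 8) - (-48484)/(1/(j(-29) + 27332)) = (12/7 + (⅐)*(-73) + (⅐)*8) - (-48484)/(1/((5 - 29) + 27332)) = (12/7 - 73/7 + 8/7) - (-48484)/(1/(-24 + 27332)) = -53/7 - (-48484)/(1/27308) = -53/7 - (-48484)/1/27308 = -53/7 - (-48484)*27308 = -53/7 - 1*(-1324001072) = -53/7 + 1324001072 = 9268007451/7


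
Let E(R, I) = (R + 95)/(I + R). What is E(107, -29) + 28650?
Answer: 1117451/39 ≈ 28653.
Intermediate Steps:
E(R, I) = (95 + R)/(I + R)
E(107, -29) + 28650 = (95 + 107)/(-29 + 107) + 28650 = 202/78 + 28650 = (1/78)*202 + 28650 = 101/39 + 28650 = 1117451/39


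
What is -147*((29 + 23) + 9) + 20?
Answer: -8947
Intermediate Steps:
-147*((29 + 23) + 9) + 20 = -147*(52 + 9) + 20 = -147*61 + 20 = -8967 + 20 = -8947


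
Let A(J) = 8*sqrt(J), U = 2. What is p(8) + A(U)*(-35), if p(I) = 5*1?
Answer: 5 - 280*sqrt(2) ≈ -390.98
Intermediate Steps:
p(I) = 5
p(8) + A(U)*(-35) = 5 + (8*sqrt(2))*(-35) = 5 - 280*sqrt(2)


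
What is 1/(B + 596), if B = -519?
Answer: 1/77 ≈ 0.012987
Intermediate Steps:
1/(B + 596) = 1/(-519 + 596) = 1/77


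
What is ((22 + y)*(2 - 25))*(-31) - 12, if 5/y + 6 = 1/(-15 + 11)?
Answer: 75518/5 ≈ 15104.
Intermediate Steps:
y = -⅘ (y = 5/(-6 + 1/(-15 + 11)) = 5/(-6 + 1/(-4)) = 5/(-6 - ¼) = 5/(-25/4) = 5*(-4/25) = -⅘ ≈ -0.80000)
((22 + y)*(2 - 25))*(-31) - 12 = ((22 - ⅘)*(2 - 25))*(-31) - 12 = ((106/5)*(-23))*(-31) - 12 = -2438/5*(-31) - 12 = 75578/5 - 12 = 75518/5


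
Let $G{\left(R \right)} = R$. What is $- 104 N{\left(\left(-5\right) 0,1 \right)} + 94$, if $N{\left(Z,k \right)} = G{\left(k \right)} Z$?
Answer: $94$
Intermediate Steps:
$N{\left(Z,k \right)} = Z k$ ($N{\left(Z,k \right)} = k Z = Z k$)
$- 104 N{\left(\left(-5\right) 0,1 \right)} + 94 = - 104 \left(-5\right) 0 \cdot 1 + 94 = - 104 \cdot 0 \cdot 1 + 94 = \left(-104\right) 0 + 94 = 0 + 94 = 94$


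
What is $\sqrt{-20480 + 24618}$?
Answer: $\sqrt{4138} \approx 64.327$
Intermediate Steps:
$\sqrt{-20480 + 24618} = \sqrt{4138}$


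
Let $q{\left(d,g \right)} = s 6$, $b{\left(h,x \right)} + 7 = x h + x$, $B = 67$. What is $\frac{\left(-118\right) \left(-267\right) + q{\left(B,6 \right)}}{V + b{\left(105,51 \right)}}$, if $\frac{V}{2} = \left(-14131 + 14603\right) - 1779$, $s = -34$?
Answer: $\frac{31302}{2785} \approx 11.24$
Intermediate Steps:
$b{\left(h,x \right)} = -7 + x + h x$ ($b{\left(h,x \right)} = -7 + \left(x h + x\right) = -7 + \left(h x + x\right) = -7 + \left(x + h x\right) = -7 + x + h x$)
$q{\left(d,g \right)} = -204$ ($q{\left(d,g \right)} = \left(-34\right) 6 = -204$)
$V = -2614$ ($V = 2 \left(\left(-14131 + 14603\right) - 1779\right) = 2 \left(472 - 1779\right) = 2 \left(-1307\right) = -2614$)
$\frac{\left(-118\right) \left(-267\right) + q{\left(B,6 \right)}}{V + b{\left(105,51 \right)}} = \frac{\left(-118\right) \left(-267\right) - 204}{-2614 + \left(-7 + 51 + 105 \cdot 51\right)} = \frac{31506 - 204}{-2614 + \left(-7 + 51 + 5355\right)} = \frac{31302}{-2614 + 5399} = \frac{31302}{2785}$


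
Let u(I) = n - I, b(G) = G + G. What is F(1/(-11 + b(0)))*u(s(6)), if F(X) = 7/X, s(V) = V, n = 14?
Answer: -616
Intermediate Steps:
b(G) = 2*G
u(I) = 14 - I
F(1/(-11 + b(0)))*u(s(6)) = (7/(1/(-11 + 2*0)))*(14 - 1*6) = (7/(1/(-11 + 0)))*(14 - 6) = (7/(1/(-11)))*8 = (7/(-1/11))*8 = (7*(-11))*8 = -77*8 = -616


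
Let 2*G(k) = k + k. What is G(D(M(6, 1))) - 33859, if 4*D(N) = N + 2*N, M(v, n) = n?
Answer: -135433/4 ≈ -33858.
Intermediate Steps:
D(N) = 3*N/4 (D(N) = (N + 2*N)/4 = (3*N)/4 = 3*N/4)
G(k) = k (G(k) = (k + k)/2 = (2*k)/2 = k)
G(D(M(6, 1))) - 33859 = (¾)*1 - 33859 = ¾ - 33859 = -135433/4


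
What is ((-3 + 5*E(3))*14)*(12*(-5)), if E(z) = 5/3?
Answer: -4480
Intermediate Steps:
E(z) = 5/3 (E(z) = 5*(⅓) = 5/3)
((-3 + 5*E(3))*14)*(12*(-5)) = ((-3 + 5*(5/3))*14)*(12*(-5)) = ((-3 + 25/3)*14)*(-60) = ((16/3)*14)*(-60) = (224/3)*(-60) = -4480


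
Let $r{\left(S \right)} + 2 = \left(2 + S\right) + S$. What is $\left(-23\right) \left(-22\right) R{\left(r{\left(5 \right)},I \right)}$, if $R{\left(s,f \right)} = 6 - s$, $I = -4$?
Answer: $-2024$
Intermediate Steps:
$r{\left(S \right)} = 2 S$ ($r{\left(S \right)} = -2 + \left(\left(2 + S\right) + S\right) = -2 + \left(2 + 2 S\right) = 2 S$)
$\left(-23\right) \left(-22\right) R{\left(r{\left(5 \right)},I \right)} = \left(-23\right) \left(-22\right) \left(6 - 2 \cdot 5\right) = 506 \left(6 - 10\right) = 506 \left(-4\right) = -2024$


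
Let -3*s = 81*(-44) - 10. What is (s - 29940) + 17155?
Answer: -34781/3 ≈ -11594.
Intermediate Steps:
s = 3574/3 (s = -(81*(-44) - 10)/3 = -(-3564 - 10)/3 = -1/3*(-3574) = 3574/3 ≈ 1191.3)
(s - 29940) + 17155 = (3574/3 - 29940) + 17155 = -86246/3 + 17155 = -34781/3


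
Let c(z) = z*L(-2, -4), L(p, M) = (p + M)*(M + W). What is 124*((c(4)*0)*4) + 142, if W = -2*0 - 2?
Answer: 142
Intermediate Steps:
W = -2 (W = 0 - 2 = -2)
L(p, M) = (-2 + M)*(M + p) (L(p, M) = (p + M)*(M - 2) = (M + p)*(-2 + M) = (-2 + M)*(M + p))
c(z) = 36*z (c(z) = z*((-4)**2 - 2*(-4) - 2*(-2) - 4*(-2)) = z*(16 + 8 + 4 + 8) = z*36 = 36*z)
124*((c(4)*0)*4) + 142 = 124*(((36*4)*0)*4) + 142 = 124*((144*0)*4) + 142 = 124*(0*4) + 142 = 124*0 + 142 = 0 + 142 = 142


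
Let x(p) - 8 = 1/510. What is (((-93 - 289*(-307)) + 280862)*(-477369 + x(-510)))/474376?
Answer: -7496195470219/20160980 ≈ -3.7182e+5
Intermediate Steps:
x(p) = 4081/510 (x(p) = 8 + 1/510 = 4081/510)
(((-93 - 289*(-307)) + 280862)*(-477369 + x(-510)))/474376 = (((-93 - 289*(-307)) + 280862)*(-477369 + 4081/510))/474376 = (((-93 + 88723) + 280862)*(-243454109/510))*(1/474376) = ((88630 + 280862)*(-243454109/510))*(1/474376) = (369492*(-243454109/510))*(1/474376) = -14992390940438/85*1/474376 = -7496195470219/20160980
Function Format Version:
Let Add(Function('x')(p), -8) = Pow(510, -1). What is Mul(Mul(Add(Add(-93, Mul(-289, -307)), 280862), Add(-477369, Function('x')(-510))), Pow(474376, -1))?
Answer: Rational(-7496195470219, 20160980) ≈ -3.7182e+5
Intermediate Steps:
Function('x')(p) = Rational(4081, 510) (Function('x')(p) = Add(8, Pow(510, -1)) = Add(8, Rational(1, 510)) = Rational(4081, 510))
Mul(Mul(Add(Add(-93, Mul(-289, -307)), 280862), Add(-477369, Function('x')(-510))), Pow(474376, -1)) = Mul(Mul(Add(Add(-93, Mul(-289, -307)), 280862), Add(-477369, Rational(4081, 510))), Pow(474376, -1)) = Mul(Mul(Add(Add(-93, 88723), 280862), Rational(-243454109, 510)), Rational(1, 474376)) = Mul(Mul(Add(88630, 280862), Rational(-243454109, 510)), Rational(1, 474376)) = Mul(Mul(369492, Rational(-243454109, 510)), Rational(1, 474376)) = Mul(Rational(-14992390940438, 85), Rational(1, 474376)) = Rational(-7496195470219, 20160980)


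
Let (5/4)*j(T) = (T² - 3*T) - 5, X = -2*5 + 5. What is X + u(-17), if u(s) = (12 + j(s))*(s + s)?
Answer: -9525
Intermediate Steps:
X = -5 (X = -10 + 5 = -5)
j(T) = -4 - 12*T/5 + 4*T²/5 (j(T) = 4*((T² - 3*T) - 5)/5 = 4*(-5 + T² - 3*T)/5 = -4 - 12*T/5 + 4*T²/5)
u(s) = 2*s*(8 - 12*s/5 + 4*s²/5) (u(s) = (12 + (-4 - 12*s/5 + 4*s²/5))*(s + s) = (8 - 12*s/5 + 4*s²/5)*(2*s) = 2*s*(8 - 12*s/5 + 4*s²/5))
X + u(-17) = -5 + (8/5)*(-17)*(10 + (-17)² - 3*(-17)) = -5 + (8/5)*(-17)*(10 + 289 + 51) = -5 + (8/5)*(-17)*350 = -5 - 9520 = -9525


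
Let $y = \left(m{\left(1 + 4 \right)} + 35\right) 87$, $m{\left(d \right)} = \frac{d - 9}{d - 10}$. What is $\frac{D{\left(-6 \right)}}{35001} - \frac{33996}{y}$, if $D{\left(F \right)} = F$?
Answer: $- \frac{661062602}{60563397} \approx -10.915$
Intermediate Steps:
$m{\left(d \right)} = \frac{-9 + d}{-10 + d}$
$y = \frac{15573}{5}$ ($y = \left(\frac{-9 + \left(1 + 4\right)}{-10 + \left(1 + 4\right)} + 35\right) 87 = \left(\frac{-9 + 5}{-10 + 5} + 35\right) 87 = \left(\frac{1}{-5} \left(-4\right) + 35\right) 87 = \left(\left(- \frac{1}{5}\right) \left(-4\right) + 35\right) 87 = \left(\frac{4}{5} + 35\right) 87 = \frac{179}{5} \cdot 87 = \frac{15573}{5} \approx 3114.6$)
$\frac{D{\left(-6 \right)}}{35001} - \frac{33996}{y} = - \frac{6}{35001} - \frac{33996}{\frac{15573}{5}} = \left(-6\right) \frac{1}{35001} - \frac{56660}{5191} = - \frac{2}{11667} - \frac{56660}{5191} = - \frac{661062602}{60563397}$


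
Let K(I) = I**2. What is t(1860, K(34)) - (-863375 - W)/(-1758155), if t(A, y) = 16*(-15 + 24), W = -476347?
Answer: 252787292/1758155 ≈ 143.78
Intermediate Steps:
t(A, y) = 144 (t(A, y) = 16*9 = 144)
t(1860, K(34)) - (-863375 - W)/(-1758155) = 144 - (-863375 - 1*(-476347))/(-1758155) = 144 - (-863375 + 476347)*(-1)/1758155 = 144 - (-387028)*(-1)/1758155 = 144 - 1*387028/1758155 = 144 - 387028/1758155 = 252787292/1758155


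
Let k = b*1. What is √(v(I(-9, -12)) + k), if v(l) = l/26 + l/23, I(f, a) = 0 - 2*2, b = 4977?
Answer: 5*√17796779/299 ≈ 70.546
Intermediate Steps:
I(f, a) = -4 (I(f, a) = 0 - 4 = -4)
k = 4977 (k = 4977*1 = 4977)
v(l) = 49*l/598 (v(l) = l*(1/26) + l*(1/23) = l/26 + l/23 = 49*l/598)
√(v(I(-9, -12)) + k) = √((49/598)*(-4) + 4977) = √(-98/299 + 4977) = √(1488025/299) = 5*√17796779/299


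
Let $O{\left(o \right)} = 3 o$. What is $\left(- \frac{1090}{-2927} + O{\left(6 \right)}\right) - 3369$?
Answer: $- \frac{9807287}{2927} \approx -3350.6$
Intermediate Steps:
$\left(- \frac{1090}{-2927} + O{\left(6 \right)}\right) - 3369 = \left(- \frac{1090}{-2927} + 3 \cdot 6\right) - 3369 = \left(\left(-1090\right) \left(- \frac{1}{2927}\right) + 18\right) - 3369 = \left(\frac{1090}{2927} + 18\right) - 3369 = \frac{53776}{2927} - 3369 = - \frac{9807287}{2927}$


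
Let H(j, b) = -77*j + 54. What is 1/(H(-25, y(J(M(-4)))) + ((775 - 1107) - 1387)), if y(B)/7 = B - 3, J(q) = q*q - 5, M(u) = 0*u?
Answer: 1/260 ≈ 0.0038462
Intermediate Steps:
M(u) = 0
J(q) = -5 + q² (J(q) = q² - 5 = -5 + q²)
y(B) = -21 + 7*B (y(B) = 7*(B - 3) = 7*(-3 + B) = -21 + 7*B)
H(j, b) = 54 - 77*j
1/(H(-25, y(J(M(-4)))) + ((775 - 1107) - 1387)) = 1/((54 - 77*(-25)) + ((775 - 1107) - 1387)) = 1/((54 + 1925) + (-332 - 1387)) = 1/(1979 - 1719) = 1/260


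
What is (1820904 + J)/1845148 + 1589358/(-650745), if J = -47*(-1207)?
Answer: -87770789/61603860 ≈ -1.4248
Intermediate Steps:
J = 56729
(1820904 + J)/1845148 + 1589358/(-650745) = (1820904 + 56729)/1845148 + 1589358/(-650745) = 1877633*(1/1845148) + 1589358*(-1/650745) = 289/284 - 529786/216915 = -87770789/61603860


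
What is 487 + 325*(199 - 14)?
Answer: 60612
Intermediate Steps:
487 + 325*(199 - 14) = 487 + 325*185 = 487 + 60125 = 60612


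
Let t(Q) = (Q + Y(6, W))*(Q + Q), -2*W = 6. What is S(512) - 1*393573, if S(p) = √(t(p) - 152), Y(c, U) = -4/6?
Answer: -393573 + 2*√1177770/3 ≈ -3.9285e+5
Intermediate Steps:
W = -3 (W = -½*6 = -3)
Y(c, U) = -⅔ (Y(c, U) = -4*⅙ = -⅔)
t(Q) = 2*Q*(-⅔ + Q) (t(Q) = (Q - ⅔)*(Q + Q) = (-⅔ + Q)*(2*Q) = 2*Q*(-⅔ + Q))
S(p) = √(-152 + 2*p*(-2 + 3*p)/3) (S(p) = √(2*p*(-2 + 3*p)/3 - 152) = √(-152 + 2*p*(-2 + 3*p)/3))
S(512) - 1*393573 = √6*√(-228 + 512*(-2 + 3*512))/3 - 1*393573 = √6*√(-228 + 512*(-2 + 1536))/3 - 393573 = √6*√(-228 + 512*1534)/3 - 393573 = √6*√(-228 + 785408)/3 - 393573 = √6*√785180/3 - 393573 = √6*(2*√196295)/3 - 393573 = 2*√1177770/3 - 393573 = -393573 + 2*√1177770/3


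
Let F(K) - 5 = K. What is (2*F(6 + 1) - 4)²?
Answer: 400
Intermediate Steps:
F(K) = 5 + K
(2*F(6 + 1) - 4)² = (2*(5 + (6 + 1)) - 4)² = (2*(5 + 7) - 4)² = (2*12 - 4)² = (24 - 4)² = 20² = 400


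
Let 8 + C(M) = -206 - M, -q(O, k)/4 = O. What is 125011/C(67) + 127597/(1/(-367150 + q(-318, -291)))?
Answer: -13118466906657/281 ≈ -4.6685e+10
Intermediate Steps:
q(O, k) = -4*O
C(M) = -214 - M (C(M) = -8 + (-206 - M) = -214 - M)
125011/C(67) + 127597/(1/(-367150 + q(-318, -291))) = 125011/(-214 - 1*67) + 127597/(1/(-367150 - 4*(-318))) = 125011/(-214 - 67) + 127597/(1/(-367150 + 1272)) = 125011/(-281) + 127597/(1/(-365878)) = 125011*(-1/281) + 127597/(-1/365878) = -125011/281 + 127597*(-365878) = -125011/281 - 46684935166 = -13118466906657/281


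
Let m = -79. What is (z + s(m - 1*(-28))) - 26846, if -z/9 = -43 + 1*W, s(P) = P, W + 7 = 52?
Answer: -26915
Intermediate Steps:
W = 45 (W = -7 + 52 = 45)
z = -18 (z = -9*(-43 + 1*45) = -9*(-43 + 45) = -9*2 = -18)
(z + s(m - 1*(-28))) - 26846 = (-18 + (-79 - 1*(-28))) - 26846 = (-18 + (-79 + 28)) - 26846 = (-18 - 51) - 26846 = -69 - 26846 = -26915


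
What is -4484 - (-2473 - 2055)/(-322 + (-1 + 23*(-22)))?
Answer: -3721764/829 ≈ -4489.5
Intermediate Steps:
-4484 - (-2473 - 2055)/(-322 + (-1 + 23*(-22))) = -4484 - (-4528)/(-322 + (-1 - 506)) = -4484 - (-4528)/(-322 - 507) = -4484 - (-4528)/(-829) = -4484 - (-4528)*(-1)/829 = -4484 - 1*4528/829 = -4484 - 4528/829 = -3721764/829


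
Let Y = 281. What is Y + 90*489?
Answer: 44291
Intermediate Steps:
Y + 90*489 = 281 + 90*489 = 281 + 44010 = 44291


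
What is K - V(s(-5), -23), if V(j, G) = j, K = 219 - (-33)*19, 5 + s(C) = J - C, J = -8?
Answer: 854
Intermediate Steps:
s(C) = -13 - C (s(C) = -5 + (-8 - C) = -13 - C)
K = 846 (K = 219 - 1*(-627) = 219 + 627 = 846)
K - V(s(-5), -23) = 846 - (-13 - 1*(-5)) = 846 - (-13 + 5) = 846 - 1*(-8) = 846 + 8 = 854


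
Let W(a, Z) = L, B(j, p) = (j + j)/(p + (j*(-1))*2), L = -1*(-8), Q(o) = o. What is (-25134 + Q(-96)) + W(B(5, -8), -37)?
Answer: -25222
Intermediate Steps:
L = 8
B(j, p) = 2*j/(p - 2*j) (B(j, p) = (2*j)/(p - j*2) = (2*j)/(p - 2*j) = 2*j/(p - 2*j))
W(a, Z) = 8
(-25134 + Q(-96)) + W(B(5, -8), -37) = (-25134 - 96) + 8 = -25230 + 8 = -25222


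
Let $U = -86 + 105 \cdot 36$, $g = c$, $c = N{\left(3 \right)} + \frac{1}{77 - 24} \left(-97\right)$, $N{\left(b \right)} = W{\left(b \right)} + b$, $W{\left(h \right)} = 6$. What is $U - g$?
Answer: $\frac{195402}{53} \approx 3686.8$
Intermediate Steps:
$N{\left(b \right)} = 6 + b$
$c = \frac{380}{53}$ ($c = \left(6 + 3\right) + \frac{1}{77 - 24} \left(-97\right) = 9 + \frac{1}{53} \left(-97\right) = 9 - \frac{97}{53} = \frac{380}{53} \approx 7.1698$)
$g = \frac{380}{53} \approx 7.1698$
$U = 3694$ ($U = -86 + 3780 = 3694$)
$U - g = 3694 - \frac{380}{53} = \frac{195402}{53}$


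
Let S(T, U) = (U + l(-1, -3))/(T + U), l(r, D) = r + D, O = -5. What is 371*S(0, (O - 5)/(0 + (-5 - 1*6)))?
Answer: -6307/5 ≈ -1261.4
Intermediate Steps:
l(r, D) = D + r
S(T, U) = (-4 + U)/(T + U) (S(T, U) = (U + (-3 - 1))/(T + U) = (U - 4)/(T + U) = (-4 + U)/(T + U))
371*S(0, (O - 5)/(0 + (-5 - 1*6))) = 371*((-4 + (-5 - 5)/(0 + (-5 - 1*6)))/(0 + (-5 - 5)/(0 + (-5 - 1*6)))) = 371*((-4 - 10/(0 + (-5 - 6)))/(0 - 10/(0 + (-5 - 6)))) = 371*((-4 - 10/(0 - 11))/(0 - 10/(0 - 11))) = 371*((-4 - 10/(-11))/(0 - 10/(-11))) = 371*((-4 - 10*(-1/11))/(0 - 10*(-1/11))) = 371*((-4 + 10/11)/(0 + 10/11)) = 371*(-34/11/(10/11)) = 371*((11/10)*(-34/11)) = 371*(-17/5) = -6307/5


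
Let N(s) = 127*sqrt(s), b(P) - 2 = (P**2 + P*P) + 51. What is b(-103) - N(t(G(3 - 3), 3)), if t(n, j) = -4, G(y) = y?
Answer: 21271 - 254*I ≈ 21271.0 - 254.0*I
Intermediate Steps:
b(P) = 53 + 2*P**2 (b(P) = 2 + ((P**2 + P*P) + 51) = 2 + ((P**2 + P**2) + 51) = 2 + (2*P**2 + 51) = 2 + (51 + 2*P**2) = 53 + 2*P**2)
b(-103) - N(t(G(3 - 3), 3)) = (53 + 2*(-103)**2) - 127*sqrt(-4) = (53 + 2*10609) - 127*2*I = (53 + 21218) - 254*I = 21271 - 254*I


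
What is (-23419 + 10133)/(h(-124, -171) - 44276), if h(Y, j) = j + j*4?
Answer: 13286/45131 ≈ 0.29439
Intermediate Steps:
h(Y, j) = 5*j (h(Y, j) = j + 4*j = 5*j)
(-23419 + 10133)/(h(-124, -171) - 44276) = (-23419 + 10133)/(5*(-171) - 44276) = -13286/(-855 - 44276) = -13286/(-45131) = -13286*(-1/45131) = 13286/45131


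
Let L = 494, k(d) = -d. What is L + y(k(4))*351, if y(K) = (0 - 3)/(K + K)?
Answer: 5005/8 ≈ 625.63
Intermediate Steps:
y(K) = -3/(2*K) (y(K) = -3*1/(2*K) = -3/(2*K))
L + y(k(4))*351 = 494 - 3/(2*((-1*4)))*351 = 494 - 3/2/(-4)*351 = 494 - 3/2*(-¼)*351 = 494 + (3/8)*351 = 494 + 1053/8 = 5005/8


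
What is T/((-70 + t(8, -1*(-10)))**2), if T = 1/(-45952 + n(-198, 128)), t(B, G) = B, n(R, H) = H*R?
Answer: -1/274061824 ≈ -3.6488e-9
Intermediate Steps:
T = -1/71296 (T = 1/(-45952 + 128*(-198)) = 1/(-45952 - 25344) = 1/(-71296) = -1/71296 ≈ -1.4026e-5)
T/((-70 + t(8, -1*(-10)))**2) = -1/(71296*(-70 + 8)**2) = -1/(71296*((-62)**2)) = -1/71296/3844 = -1/71296*1/3844 = -1/274061824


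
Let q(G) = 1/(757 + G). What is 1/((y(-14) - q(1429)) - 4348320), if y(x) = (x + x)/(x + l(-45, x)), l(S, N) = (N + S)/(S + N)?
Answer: -28418/123570496565 ≈ -2.2997e-7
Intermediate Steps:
l(S, N) = 1 (l(S, N) = (N + S)/(N + S) = 1)
y(x) = 2*x/(1 + x) (y(x) = (x + x)/(x + 1) = (2*x)/(1 + x) = 2*x/(1 + x))
1/((y(-14) - q(1429)) - 4348320) = 1/((2*(-14)/(1 - 14) - 1/(757 + 1429)) - 4348320) = 1/((2*(-14)/(-13) - 1/2186) - 4348320) = 1/((2*(-14)*(-1/13) - 1*1/2186) - 4348320) = 1/((28/13 - 1/2186) - 4348320) = 1/(61195/28418 - 4348320) = 1/(-123570496565/28418) = -28418/123570496565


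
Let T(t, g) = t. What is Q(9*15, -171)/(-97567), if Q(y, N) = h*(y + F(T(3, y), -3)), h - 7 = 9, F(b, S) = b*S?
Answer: -2016/97567 ≈ -0.020663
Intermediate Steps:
F(b, S) = S*b
h = 16 (h = 7 + 9 = 16)
Q(y, N) = -144 + 16*y (Q(y, N) = 16*(y - 3*3) = 16*(y - 9) = 16*(-9 + y) = -144 + 16*y)
Q(9*15, -171)/(-97567) = (-144 + 16*(9*15))/(-97567) = (-144 + 16*135)*(-1/97567) = (-144 + 2160)*(-1/97567) = 2016*(-1/97567) = -2016/97567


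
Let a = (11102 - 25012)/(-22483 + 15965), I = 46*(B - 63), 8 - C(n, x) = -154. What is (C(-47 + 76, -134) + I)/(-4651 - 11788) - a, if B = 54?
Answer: -113511977/53574701 ≈ -2.1188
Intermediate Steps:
C(n, x) = 162 (C(n, x) = 8 - 1*(-154) = 8 + 154 = 162)
I = -414 (I = 46*(54 - 63) = 46*(-9) = -414)
a = 6955/3259 (a = -13910/(-6518) = -13910*(-1/6518) = 6955/3259 ≈ 2.1341)
(C(-47 + 76, -134) + I)/(-4651 - 11788) - a = (162 - 414)/(-4651 - 11788) - 1*6955/3259 = -252/(-16439) - 6955/3259 = -252*(-1/16439) - 6955/3259 = 252/16439 - 6955/3259 = -113511977/53574701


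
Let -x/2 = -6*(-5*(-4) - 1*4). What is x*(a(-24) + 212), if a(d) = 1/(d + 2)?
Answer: 447648/11 ≈ 40695.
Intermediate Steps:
a(d) = 1/(2 + d)
x = 192 (x = -(-12)*(-5*(-4) - 1*4) = -(-12)*(20 - 4) = -(-12)*16 = -2*(-96) = 192)
x*(a(-24) + 212) = 192*(1/(2 - 24) + 212) = 192*(1/(-22) + 212) = 192*(-1/22 + 212) = 192*(4663/22) = 447648/11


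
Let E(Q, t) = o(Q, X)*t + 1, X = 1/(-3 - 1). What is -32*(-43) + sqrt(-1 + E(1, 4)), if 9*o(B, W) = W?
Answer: 1376 + I/3 ≈ 1376.0 + 0.33333*I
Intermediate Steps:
X = -1/4 (X = 1/(-4) = -1/4 ≈ -0.25000)
o(B, W) = W/9
E(Q, t) = 1 - t/36 (E(Q, t) = ((1/9)*(-1/4))*t + 1 = -t/36 + 1 = 1 - t/36)
-32*(-43) + sqrt(-1 + E(1, 4)) = -32*(-43) + sqrt(-1 + (1 - 1/36*4)) = 1376 + sqrt(-1 + (1 - 1/9)) = 1376 + sqrt(-1 + 8/9) = 1376 + sqrt(-1/9) = 1376 + I/3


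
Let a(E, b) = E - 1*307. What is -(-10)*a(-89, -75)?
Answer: -3960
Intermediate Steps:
a(E, b) = -307 + E (a(E, b) = E - 307 = -307 + E)
-(-10)*a(-89, -75) = -(-10)*(-307 - 89) = -(-10)*(-396) = -1*3960 = -3960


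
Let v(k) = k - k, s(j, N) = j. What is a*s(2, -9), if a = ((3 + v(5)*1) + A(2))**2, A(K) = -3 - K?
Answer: 8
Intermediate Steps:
v(k) = 0
a = 4 (a = ((3 + 0*1) + (-3 - 1*2))**2 = ((3 + 0) + (-3 - 2))**2 = (3 - 5)**2 = (-2)**2 = 4)
a*s(2, -9) = 4*2 = 8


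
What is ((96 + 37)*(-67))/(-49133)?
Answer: 1273/7019 ≈ 0.18136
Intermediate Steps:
((96 + 37)*(-67))/(-49133) = (133*(-67))*(-1/49133) = -8911*(-1/49133) = 1273/7019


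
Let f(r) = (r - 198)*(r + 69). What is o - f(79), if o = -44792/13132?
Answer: 57808998/3283 ≈ 17609.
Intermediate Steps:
f(r) = (-198 + r)*(69 + r)
o = -11198/3283 (o = -44792*1/13132 = -11198/3283 ≈ -3.4109)
o - f(79) = -11198/3283 - (-13662 + 79² - 129*79) = -11198/3283 - (-13662 + 6241 - 10191) = -11198/3283 - 1*(-17612) = -11198/3283 + 17612 = 57808998/3283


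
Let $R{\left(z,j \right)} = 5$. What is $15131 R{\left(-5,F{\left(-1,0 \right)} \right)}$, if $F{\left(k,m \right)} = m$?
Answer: $75655$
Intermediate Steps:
$15131 R{\left(-5,F{\left(-1,0 \right)} \right)} = 15131 \cdot 5 = 75655$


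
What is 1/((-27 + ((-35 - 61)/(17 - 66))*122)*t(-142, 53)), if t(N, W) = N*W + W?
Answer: -49/77636997 ≈ -6.3114e-7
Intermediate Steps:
t(N, W) = W + N*W
1/((-27 + ((-35 - 61)/(17 - 66))*122)*t(-142, 53)) = 1/((-27 + ((-35 - 61)/(17 - 66))*122)*((53*(1 - 142)))) = 1/((-27 - 96/(-49)*122)*((53*(-141)))) = 1/(-27 - 96*(-1/49)*122*(-7473)) = -1/7473/(-27 + (96/49)*122) = -1/7473/(-27 + 11712/49) = -1/7473/(10389/49) = (49/10389)*(-1/7473) = -49/77636997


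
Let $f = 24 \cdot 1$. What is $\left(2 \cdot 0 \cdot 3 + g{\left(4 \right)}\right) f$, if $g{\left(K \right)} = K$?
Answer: $96$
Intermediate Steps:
$f = 24$
$\left(2 \cdot 0 \cdot 3 + g{\left(4 \right)}\right) f = \left(2 \cdot 0 \cdot 3 + 4\right) 24 = \left(0 \cdot 3 + 4\right) 24 = \left(0 + 4\right) 24 = 4 \cdot 24 = 96$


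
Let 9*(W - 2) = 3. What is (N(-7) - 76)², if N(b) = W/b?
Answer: 52441/9 ≈ 5826.8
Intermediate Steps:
W = 7/3 (W = 2 + (⅑)*3 = 2 + ⅓ = 7/3 ≈ 2.3333)
N(b) = 7/(3*b)
(N(-7) - 76)² = ((7/3)/(-7) - 76)² = ((7/3)*(-⅐) - 76)² = (-⅓ - 76)² = (-229/3)² = 52441/9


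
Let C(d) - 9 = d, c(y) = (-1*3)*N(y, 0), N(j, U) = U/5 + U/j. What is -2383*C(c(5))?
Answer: -21447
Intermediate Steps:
N(j, U) = U/5 + U/j (N(j, U) = U*(⅕) + U/j = U/5 + U/j)
c(y) = 0 (c(y) = (-1*3)*((⅕)*0 + 0/y) = -3*(0 + 0) = -3*0 = 0)
C(d) = 9 + d
-2383*C(c(5)) = -2383*(9 + 0) = -2383*9 = -21447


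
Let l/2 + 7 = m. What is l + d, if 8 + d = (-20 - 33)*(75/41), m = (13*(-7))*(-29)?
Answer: 211521/41 ≈ 5159.0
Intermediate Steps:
m = 2639 (m = -91*(-29) = 2639)
l = 5264 (l = -14 + 2*2639 = -14 + 5278 = 5264)
d = -4303/41 (d = -8 + (-20 - 33)*(75/41) = -8 - 3975/41 = -4303/41 ≈ -104.95)
l + d = 5264 - 4303/41 = 211521/41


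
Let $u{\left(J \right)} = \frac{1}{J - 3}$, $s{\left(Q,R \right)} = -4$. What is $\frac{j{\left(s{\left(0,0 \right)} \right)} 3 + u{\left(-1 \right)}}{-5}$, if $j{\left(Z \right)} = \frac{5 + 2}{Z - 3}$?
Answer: $\frac{13}{20} \approx 0.65$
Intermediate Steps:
$u{\left(J \right)} = \frac{1}{-3 + J}$
$j{\left(Z \right)} = \frac{7}{-3 + Z}$
$\frac{j{\left(s{\left(0,0 \right)} \right)} 3 + u{\left(-1 \right)}}{-5} = \frac{\frac{7}{-3 - 4} \cdot 3 + \frac{1}{-3 - 1}}{-5} = \left(\frac{7}{-7} \cdot 3 + \frac{1}{-4}\right) \left(- \frac{1}{5}\right) = \left(7 \left(- \frac{1}{7}\right) 3 - \frac{1}{4}\right) \left(- \frac{1}{5}\right) = \left(\left(-1\right) 3 - \frac{1}{4}\right) \left(- \frac{1}{5}\right) = \left(-3 - \frac{1}{4}\right) \left(- \frac{1}{5}\right) = \left(- \frac{13}{4}\right) \left(- \frac{1}{5}\right) = \frac{13}{20}$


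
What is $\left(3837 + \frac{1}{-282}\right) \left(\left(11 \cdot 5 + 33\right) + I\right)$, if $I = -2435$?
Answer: $- \frac{2539531451}{282} \approx -9.0054 \cdot 10^{6}$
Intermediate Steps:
$\left(3837 + \frac{1}{-282}\right) \left(\left(11 \cdot 5 + 33\right) + I\right) = \left(3837 + \frac{1}{-282}\right) \left(\left(11 \cdot 5 + 33\right) - 2435\right) = \left(3837 - \frac{1}{282}\right) \left(\left(55 + 33\right) - 2435\right) = \frac{1082033 \left(88 - 2435\right)}{282} = \frac{1082033}{282} \left(-2347\right) = - \frac{2539531451}{282}$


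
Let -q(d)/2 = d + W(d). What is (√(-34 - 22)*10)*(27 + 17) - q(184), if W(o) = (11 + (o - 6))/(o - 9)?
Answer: 9254/25 + 880*I*√14 ≈ 370.16 + 3292.7*I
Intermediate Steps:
W(o) = (5 + o)/(-9 + o) (W(o) = (11 + (-6 + o))/(-9 + o) = (5 + o)/(-9 + o))
q(d) = -2*d - 2*(5 + d)/(-9 + d) (q(d) = -2*(d + (5 + d)/(-9 + d)) = -2*d - 2*(5 + d)/(-9 + d))
(√(-34 - 22)*10)*(27 + 17) - q(184) = (√(-34 - 22)*10)*(27 + 17) - 2*(-5 - 1*184² + 8*184)/(-9 + 184) = (√(-56)*10)*44 - 2*(-5 - 1*33856 + 1472)/175 = ((2*I*√14)*10)*44 - 2*(-5 - 33856 + 1472)/175 = (20*I*√14)*44 - 2*(-32389)/175 = 880*I*√14 - 1*(-9254/25) = 880*I*√14 + 9254/25 = 9254/25 + 880*I*√14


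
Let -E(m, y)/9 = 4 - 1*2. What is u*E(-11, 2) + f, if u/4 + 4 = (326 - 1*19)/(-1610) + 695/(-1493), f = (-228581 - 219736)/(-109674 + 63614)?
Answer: 545637419559/1581654340 ≈ 344.98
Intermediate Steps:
E(m, y) = -18 (E(m, y) = -9*(4 - 1*2) = -9*(4 - 2) = -9*2 = -18)
f = 448317/46060 (f = -448317/(-46060) = -448317*(-1/46060) = 448317/46060 ≈ 9.7333)
u = -22384442/1201865 (u = -16 + 4*((326 - 1*19)/(-1610) + 695/(-1493)) = -16 + 4*((326 - 19)*(-1/1610) + 695*(-1/1493)) = -16 + 4*(307*(-1/1610) - 695/1493) = -16 + 4*(-307/1610 - 695/1493) = -16 + 4*(-1577301/2403730) = -16 - 3154602/1201865 = -22384442/1201865 ≈ -18.625)
u*E(-11, 2) + f = -22384442/1201865*(-18) + 448317/46060 = 402919956/1201865 + 448317/46060 = 545637419559/1581654340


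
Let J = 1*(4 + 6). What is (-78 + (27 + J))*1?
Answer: -41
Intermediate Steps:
J = 10 (J = 1*10 = 10)
(-78 + (27 + J))*1 = (-78 + (27 + 10))*1 = (-78 + 37)*1 = -41*1 = -41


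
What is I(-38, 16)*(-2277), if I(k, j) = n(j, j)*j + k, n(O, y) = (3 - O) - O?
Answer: 1143054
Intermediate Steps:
n(O, y) = 3 - 2*O
I(k, j) = k + j*(3 - 2*j) (I(k, j) = (3 - 2*j)*j + k = j*(3 - 2*j) + k = k + j*(3 - 2*j))
I(-38, 16)*(-2277) = (-38 - 1*16*(-3 + 2*16))*(-2277) = (-38 - 1*16*(-3 + 32))*(-2277) = (-38 - 1*16*29)*(-2277) = (-38 - 464)*(-2277) = -502*(-2277) = 1143054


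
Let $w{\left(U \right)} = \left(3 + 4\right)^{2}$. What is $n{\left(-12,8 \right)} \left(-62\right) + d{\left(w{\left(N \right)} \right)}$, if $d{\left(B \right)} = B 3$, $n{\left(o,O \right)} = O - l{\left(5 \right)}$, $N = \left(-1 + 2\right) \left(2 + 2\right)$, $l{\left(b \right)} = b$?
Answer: $-39$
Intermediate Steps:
$N = 4$ ($N = 1 \cdot 4 = 4$)
$w{\left(U \right)} = 49$ ($w{\left(U \right)} = 7^{2} = 49$)
$n{\left(o,O \right)} = -5 + O$ ($n{\left(o,O \right)} = O - 5 = -5 + O$)
$d{\left(B \right)} = 3 B$
$n{\left(-12,8 \right)} \left(-62\right) + d{\left(w{\left(N \right)} \right)} = \left(-5 + 8\right) \left(-62\right) + 3 \cdot 49 = 3 \left(-62\right) + 147 = -186 + 147 = -39$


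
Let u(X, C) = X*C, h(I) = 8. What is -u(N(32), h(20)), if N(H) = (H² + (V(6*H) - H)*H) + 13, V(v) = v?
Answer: -49256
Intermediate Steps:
N(H) = 13 + 6*H² (N(H) = (H² + (6*H - H)*H) + 13 = (H² + (5*H)*H) + 13 = (H² + 5*H²) + 13 = 6*H² + 13 = 13 + 6*H²)
u(X, C) = C*X
-u(N(32), h(20)) = -8*(13 + 6*32²) = -8*(13 + 6*1024) = -8*(13 + 6144) = -8*6157 = -1*49256 = -49256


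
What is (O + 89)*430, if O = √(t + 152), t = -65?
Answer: 38270 + 430*√87 ≈ 42281.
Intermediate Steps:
O = √87 (O = √(-65 + 152) = √87 ≈ 9.3274)
(O + 89)*430 = (√87 + 89)*430 = (89 + √87)*430 = 38270 + 430*√87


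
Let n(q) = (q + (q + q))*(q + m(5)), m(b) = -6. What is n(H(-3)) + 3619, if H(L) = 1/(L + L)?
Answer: 43465/12 ≈ 3622.1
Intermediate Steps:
H(L) = 1/(2*L)
n(q) = 3*q*(-6 + q) (n(q) = (q + (q + q))*(q - 6) = (q + 2*q)*(-6 + q) = (3*q)*(-6 + q) = 3*q*(-6 + q))
n(H(-3)) + 3619 = 3*((1/2)/(-3))*(-6 + (1/2)/(-3)) + 3619 = 3*((1/2)*(-1/3))*(-6 + (1/2)*(-1/3)) + 3619 = 3*(-1/6)*(-6 - 1/6) + 3619 = 3*(-1/6)*(-37/6) + 3619 = 37/12 + 3619 = 43465/12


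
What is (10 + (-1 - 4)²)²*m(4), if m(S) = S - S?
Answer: 0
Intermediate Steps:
m(S) = 0
(10 + (-1 - 4)²)²*m(4) = (10 + (-1 - 4)²)²*0 = (10 + (-5)²)²*0 = (10 + 25)²*0 = 35²*0 = 1225*0 = 0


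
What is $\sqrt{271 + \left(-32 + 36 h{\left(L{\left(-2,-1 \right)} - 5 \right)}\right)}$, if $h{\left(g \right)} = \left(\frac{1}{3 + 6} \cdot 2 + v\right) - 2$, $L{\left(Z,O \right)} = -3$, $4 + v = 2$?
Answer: $\sqrt{103} \approx 10.149$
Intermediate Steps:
$v = -2$ ($v = -4 + 2 = -2$)
$h{\left(g \right)} = - \frac{34}{9}$ ($h{\left(g \right)} = \left(\frac{1}{3 + 6} \cdot 2 - 2\right) - 2 = \left(\frac{1}{9} \cdot 2 - 2\right) - 2 = \left(\frac{2}{9} - 2\right) - 2 = - \frac{16}{9} - 2 = - \frac{34}{9}$)
$\sqrt{271 + \left(-32 + 36 h{\left(L{\left(-2,-1 \right)} - 5 \right)}\right)} = \sqrt{271 + \left(-32 + 36 \left(- \frac{34}{9}\right)\right)} = \sqrt{271 - 168} = \sqrt{103}$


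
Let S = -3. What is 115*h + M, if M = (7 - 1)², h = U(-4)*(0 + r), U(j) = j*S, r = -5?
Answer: -6864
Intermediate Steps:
U(j) = -3*j (U(j) = j*(-3) = -3*j)
h = -60 (h = (-3*(-4))*(0 - 5) = 12*(-5) = -60)
M = 36 (M = 6² = 36)
115*h + M = 115*(-60) + 36 = -6900 + 36 = -6864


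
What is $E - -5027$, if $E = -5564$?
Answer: $-537$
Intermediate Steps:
$E - -5027 = -5564 - -5027 = -5564 + 5027 = -537$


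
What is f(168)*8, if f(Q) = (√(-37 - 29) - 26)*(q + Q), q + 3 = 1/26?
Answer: -34328 + 17164*I*√66/13 ≈ -34328.0 + 10726.0*I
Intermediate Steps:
q = -77/26 (q = -3 + 1/26 = -77/26 ≈ -2.9615)
f(Q) = (-26 + I*√66)*(-77/26 + Q) (f(Q) = (√(-37 - 29) - 26)*(-77/26 + Q) = (√(-66) - 26)*(-77/26 + Q) = (I*√66 - 26)*(-77/26 + Q) = (-26 + I*√66)*(-77/26 + Q))
f(168)*8 = (77 - 26*168 - 77*I*√66/26 + I*168*√66)*8 = (77 - 4368 - 77*I*√66/26 + 168*I*√66)*8 = (-4291 + 4291*I*√66/26)*8 = -34328 + 17164*I*√66/13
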